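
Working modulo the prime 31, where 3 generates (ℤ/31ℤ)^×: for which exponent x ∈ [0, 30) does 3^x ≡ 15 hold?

Successive powers of 3 modulo 31:
  3^0=1  3^1=3  3^2=9  3^3=27  3^4=19  3^5=26
  3^6=16  3^7=17  3^8=20  3^9=29  3^10=25  3^11=13
  3^12=8  3^13=24  3^14=10  3^15=30  3^16=28  3^17=22
  3^18=4  3^19=12  3^20=5  3^21=15
So 3^21 ≡ 15 (mod 31), giving x = 21.

21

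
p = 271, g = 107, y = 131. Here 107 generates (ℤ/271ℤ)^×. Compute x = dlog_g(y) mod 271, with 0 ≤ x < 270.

Baby-step giant-step with m = ceil(sqrt(270)) = 17.
Baby table (107^j mod 271 for j=0..16):
  0:1  1:107  2:67  3:123  4:153  5:111  6:224  7:120
  8:103  9:181  10:126  11:203  12:41  13:51  14:37  15:165
  16:40
Giant step factor: 107^(-17) ≡ 150 (mod 271).
Scan 131·150^i mod 271 for i = 0, 1, …:
  i=0: 131   i=1: 138   i=2: 104   i=3: 153
Match at i=3, j=4: x = 3·17 + 4 = 55.

55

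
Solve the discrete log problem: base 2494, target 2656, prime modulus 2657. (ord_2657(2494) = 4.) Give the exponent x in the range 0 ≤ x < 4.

2

Successive powers of 2494 modulo 2657:
  2494^0=1  2494^1=2494  2494^2=2656
So 2494^2 ≡ 2656 (mod 2657), giving x = 2.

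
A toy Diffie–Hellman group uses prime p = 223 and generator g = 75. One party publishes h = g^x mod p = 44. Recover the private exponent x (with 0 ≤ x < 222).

175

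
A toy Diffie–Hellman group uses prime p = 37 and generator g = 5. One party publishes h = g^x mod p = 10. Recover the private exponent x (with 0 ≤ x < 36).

Successive powers of 5 modulo 37:
  5^0=1  5^1=5  5^2=25  5^3=14  5^4=33  5^5=17
  5^6=11  5^7=18  5^8=16  5^9=6  5^10=30  5^11=2
  5^12=10
So 5^12 ≡ 10 (mod 37), giving x = 12.

12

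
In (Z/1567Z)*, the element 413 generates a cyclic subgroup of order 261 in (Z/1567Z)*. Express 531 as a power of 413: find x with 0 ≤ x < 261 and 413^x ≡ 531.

Baby-step giant-step with m = ceil(sqrt(261)) = 17.
Baby table (413^j mod 1567 for j=0..16):
  0:1  1:413  2:1333  3:512  4:1478  5:851  6:455  7:1442
  8:86  9:1044  10:247  11:156  12:181  13:1104  14:1522  15:219
  16:1128
Giant step factor: 413^(-17) ≡ 1321 (mod 1567).
Scan 531·1321^i mod 1567 for i = 0, 1, …:
  i=0: 531   i=1: 1002   i=2: 1094   i=3: 400
  i=4: 321   i=5: 951   i=6: 1104
Match at i=6, j=13: x = 6·17 + 13 = 115.

115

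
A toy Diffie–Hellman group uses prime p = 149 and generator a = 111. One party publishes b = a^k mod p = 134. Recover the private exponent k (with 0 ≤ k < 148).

Baby-step giant-step with m = ceil(sqrt(148)) = 13.
Baby table (111^j mod 149 for j=0..12):
  0:1  1:111  2:103  3:109  4:30  5:52  6:110  7:141
  8:6  9:70  10:22  11:58  12:31
Giant step factor: 111^(-13) ≡ 32 (mod 149).
Scan 134·32^i mod 149 for i = 0, 1, …:
  i=0: 134   i=1: 116   i=2: 136   i=3: 31
Match at i=3, j=12: k = 3·13 + 12 = 51.

51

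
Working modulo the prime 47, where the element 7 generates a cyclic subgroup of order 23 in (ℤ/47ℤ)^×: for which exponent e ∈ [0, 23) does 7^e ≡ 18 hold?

Successive powers of 7 modulo 47:
  7^0=1  7^1=7  7^2=2  7^3=14  7^4=4  7^5=28
  7^6=8  7^7=9  7^8=16  7^9=18
So 7^9 ≡ 18 (mod 47), giving e = 9.

9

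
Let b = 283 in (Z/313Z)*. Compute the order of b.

The order of 283 must divide p − 1 = 312 = 2^3 · 3 · 13.
Divisors: 1, 2, 3, 4, 6, 8, 12, 13, 24, 26, 39, 52, 78, 104, 156, 312.
Check each in increasing order: 283^1 ≡ 283;  283^2 ≡ 274;  283^3 ≡ 231;  283^4 ≡ 269;  283^6 ≡ 151;  283^8 ≡ 58;  283^12 ≡ 265;  283^13 ≡ 188;  283^24 ≡ 113;  283^26 ≡ 288;  283^39 ≡ 308;  283^52 ≡ 312;  283^78 ≡ 25;  283^104 ≡ 1.
Smallest exponent giving 1 is 104.

104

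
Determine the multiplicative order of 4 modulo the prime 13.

6

The order of 4 must divide p − 1 = 12 = 2^2 · 3.
Divisors: 1, 2, 3, 4, 6, 12.
Check each in increasing order: 4^1 ≡ 4;  4^2 ≡ 3;  4^3 ≡ 12;  4^4 ≡ 9;  4^6 ≡ 1.
Smallest exponent giving 1 is 6.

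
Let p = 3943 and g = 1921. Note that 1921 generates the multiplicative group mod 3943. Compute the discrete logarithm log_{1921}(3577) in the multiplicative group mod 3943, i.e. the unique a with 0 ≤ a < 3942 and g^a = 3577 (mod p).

2812

Baby-step giant-step with m = ceil(sqrt(3942)) = 63.
Baby table (1921^j mod 3943 for j=0..62):
  0:1  1:1921  2:3536  3:2810  4:43  5:3743  6:2214  7:2540
  8:1849  9:3229  10:570  11:2759  12:647  13:842  14:852  15:347
  16:220  17:719  18:1149  19:3092  20:1574  21:3316  22:2091  23:2837
  24:651  25:640  26:3167  27:3701  28:392  29:3862  30:2119  31:1423
  32:1084  33:460  34:428  35:2044  36:3239  37:65  38:2632  39:1146
  40:1272  41:2795  42:2772  43:1962  44:3437  45:1895  46:906  47:1563
  48:1900  49:2625  50:3471  51:178  52:2840  53:2471  54:3362  55:3711
  56:3830  57:3735  58:2618  59:1853  60:3027  61:2885  62:2170
Giant step factor: 1921^(-63) ≡ 2205 (mod 3943).
Scan 3577·2205^i mod 3943 for i = 0, 1, …:
  i=0: 3577   i=1: 1285   i=2: 2351   i=3: 2853
  i=4: 1780   i=5: 1615   i=6: 546   i=7: 1315
  i=8: 1470   i=9: 204     …   i=43: 816
  i=44: 1272
Match at i=44, j=40: a = 44·63 + 40 = 2812.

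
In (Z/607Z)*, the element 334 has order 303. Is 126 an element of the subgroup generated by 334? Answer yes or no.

126 ∈ ⟨334⟩ iff 126^303 ≡ 1 (mod 607), since |⟨334⟩| = 303.
126^303 mod 607 = 1.
Since 1 = 1, 126 lies in the subgroup.

yes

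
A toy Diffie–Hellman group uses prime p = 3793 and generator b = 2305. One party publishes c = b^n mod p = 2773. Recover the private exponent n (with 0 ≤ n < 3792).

1621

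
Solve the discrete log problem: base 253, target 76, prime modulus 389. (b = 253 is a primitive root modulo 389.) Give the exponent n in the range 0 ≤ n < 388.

Baby-step giant-step with m = ceil(sqrt(388)) = 20.
Baby table (253^j mod 389 for j=0..19):
  0:1  1:253  2:213  3:207  4:245  5:134  6:59  7:145
  8:119  9:154  10:62  11:126  12:369  13:386  14:19  15:139
  16:157  17:43  18:376  19:212
Giant step factor: 253^(-20) ≡ 93 (mod 389).
Scan 76·93^i mod 389 for i = 0, 1, …:
  i=0: 76   i=1: 66   i=2: 303   i=3: 171
  i=4: 343   i=5: 1
Match at i=5, j=0: n = 5·20 + 0 = 100.

100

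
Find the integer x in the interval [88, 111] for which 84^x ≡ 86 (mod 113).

Compute 84^88 mod 113 = 97, then multiply by 84 repeatedly:
  84^88=97  84^89=12  84^90=104  84^91=35  84^92=2
  84^93=55  84^94=100  84^95=38  84^96=28  84^97=92
  84^98=44  84^99=80  84^100=53  84^101=45  84^102=51
  84^103=103  84^104=64  84^105=65  84^106=36  84^107=86
Found 86 at exponent 107.

107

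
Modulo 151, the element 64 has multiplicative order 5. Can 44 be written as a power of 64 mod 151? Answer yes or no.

no

⟨64⟩ has order 5; its elements mod 151 are {1, 8, 19, 59, 64}.
44 is not in this set.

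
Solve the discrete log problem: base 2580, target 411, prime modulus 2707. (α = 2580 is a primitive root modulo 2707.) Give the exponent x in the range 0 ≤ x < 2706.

1624

Baby-step giant-step with m = ceil(sqrt(2706)) = 53.
Baby table (2580^j mod 2707 for j=0..52):
  0:1  1:2580  2:2594  3:816  4:1941  5:2537  6:2641  7:261
  8:2044  9:284  10:1830  11:392  12:1649  13:1723  14:446  15:205
  16:1035  17:1198  18:2153  19:2683  20:341  21:5  22:2072  23:2142
  24:1373  25:1584  26:1857  27:2377  28:1305  29:2099  30:1420  31:1029
  32:1960  33:124  34:494  35:2230  36:1025  37:2468  38:576  39:2644
  40:2587  41:1705  42:25  43:2239  44:2589  45:1451  46:2506  47:1164
  48:1057  49:1111  50:2374  51:1686  52:2438
Giant step factor: 2580^(-53) ≡ 1314 (mod 2707).
Scan 411·1314^i mod 2707 for i = 0, 1, …:
  i=0: 411   i=1: 1361   i=2: 1734   i=3: 1889
  i=4: 2534   i=5: 66   i=6: 100   i=7: 1464
  i=8: 1726   i=9: 2205     …   i=29: 1084
  i=30: 494
Match at i=30, j=34: x = 30·53 + 34 = 1624.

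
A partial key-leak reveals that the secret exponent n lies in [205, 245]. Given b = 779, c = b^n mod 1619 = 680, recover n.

Compute 779^205 mod 1619 = 722, then multiply by 779 repeatedly:
  779^205=722  779^206=645  779^207=565  779^208=1386  779^209=1440
  779^210=1412  779^211=647  779^212=504  779^213=818  779^214=955
  779^215=824  779^216=772  779^217=739  779^218=936  779^219=594
  779^220=1311  779^221=1299  779^222=46  779^223=216  779^224=1507
  779^225=178  779^226=1047  779^227=1256  779^228=548  779^229=1095
  779^230=1411  779^231=1487  779^232=788  779^233=251  779^234=1249
  779^235=1571  779^236=1464  779^237=680
Found 680 at exponent 237.

237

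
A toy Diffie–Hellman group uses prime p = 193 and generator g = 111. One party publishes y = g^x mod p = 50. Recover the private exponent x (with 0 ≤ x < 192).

Baby-step giant-step with m = ceil(sqrt(192)) = 14.
Baby table (111^j mod 193 for j=0..13):
  0:1  1:111  2:162  3:33  4:189  5:135  6:124  7:61
  8:16  9:39  10:83  11:142  12:129  13:37
Giant step factor: 111^(-14) ≡ 168 (mod 193).
Scan 50·168^i mod 193 for i = 0, 1, …:
  i=0: 50   i=1: 101   i=2: 177   i=3: 14
  i=4: 36   i=5: 65   i=6: 112   i=7: 95
  i=8: 134   i=9: 124
Match at i=9, j=6: x = 9·14 + 6 = 132.

132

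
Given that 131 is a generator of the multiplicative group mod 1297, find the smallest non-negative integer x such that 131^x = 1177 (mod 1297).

Baby-step giant-step with m = ceil(sqrt(1296)) = 36.
Baby table (131^j mod 1297 for j=0..35):
  0:1  1:131  2:300  3:390  4:507  5:270  6:351  7:586
  8:243  9:705  10:268  11:89  12:1283  13:760  14:988  15:1025
  16:684  17:111  18:274  19:875  20:489  21:506  22:139  23:51
  24:196  25:1033  26:435  27:1214  28:800  29:1040  30:55  31:720
  32:936  33:698  34:648  35:583
Giant step factor: 131^(-36) ≡ 1150 (mod 1297).
Scan 1177·1150^i mod 1297 for i = 0, 1, …:
  i=0: 1177   i=1: 779   i=2: 920   i=3: 945
  i=4: 1161   i=5: 537   i=6: 178   i=7: 1071
  i=8: 797   i=9: 868     …   i=22: 136
  i=23: 760
Match at i=23, j=13: x = 23·36 + 13 = 841.

841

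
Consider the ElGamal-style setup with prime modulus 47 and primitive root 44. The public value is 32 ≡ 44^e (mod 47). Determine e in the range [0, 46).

16

Successive powers of 44 modulo 47:
  44^0=1  44^1=44  44^2=9  44^3=20  44^4=34  44^5=39
  44^6=24  44^7=22  44^8=28  44^9=10  44^10=17  44^11=43
  44^12=12  44^13=11  44^14=14  44^15=5  44^16=32
So 44^16 ≡ 32 (mod 47), giving e = 16.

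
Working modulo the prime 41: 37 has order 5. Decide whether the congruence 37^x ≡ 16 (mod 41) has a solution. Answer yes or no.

yes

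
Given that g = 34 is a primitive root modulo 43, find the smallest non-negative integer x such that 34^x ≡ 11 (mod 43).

Baby-step giant-step with m = ceil(sqrt(42)) = 7.
Baby table (34^j mod 43 for j=0..6):
  0:1  1:34  2:38  3:2  4:25  5:33  6:4
Giant step factor: 34^(-7) ≡ 37 (mod 43).
Scan 11·37^i mod 43 for i = 0, 1, …:
  i=0: 11   i=1: 20   i=2: 9   i=3: 32
  i=4: 23   i=5: 34
Match at i=5, j=1: x = 5·7 + 1 = 36.

36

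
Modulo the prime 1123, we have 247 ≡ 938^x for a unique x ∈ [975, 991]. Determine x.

983

Compute 938^975 mod 1123 = 883, then multiply by 938 repeatedly:
  938^975=883  938^976=603  938^977=745  938^978=304  938^979=1033
  938^980=928  938^981=139  938^982=114  938^983=247
Found 247 at exponent 983.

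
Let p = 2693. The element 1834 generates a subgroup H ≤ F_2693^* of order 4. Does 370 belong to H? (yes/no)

no

370 ∈ ⟨1834⟩ iff 370^4 ≡ 1 (mod 2693), since |⟨1834⟩| = 4.
370^4 mod 2693 = 2353.
Since 2353 ≠ 1, 370 does not lie in the subgroup.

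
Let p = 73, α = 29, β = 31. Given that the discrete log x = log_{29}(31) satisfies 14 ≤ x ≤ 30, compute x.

25

Compute 29^14 mod 73 = 61, then multiply by 29 repeatedly:
  29^14=61  29^15=17  29^16=55  29^17=62  29^18=46
  29^19=20  29^20=69  29^21=30  29^22=67  29^23=45
  29^24=64  29^25=31
Found 31 at exponent 25.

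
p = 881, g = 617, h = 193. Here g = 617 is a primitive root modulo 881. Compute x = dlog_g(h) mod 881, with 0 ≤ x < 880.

Baby-step giant-step with m = ceil(sqrt(880)) = 30.
Baby table (617^j mod 881 for j=0..29):
  0:1  1:617  2:97  3:822  4:599  5:444  6:838  7:780
  8:234  9:775  10:673  11:290  12:87  13:819  14:510  15:153
  16:134  17:745  18:664  19:23  20:95  21:469  22:405  23:562
  24:521  25:773  26:320  27:96  28:205  29:502
Giant step factor: 617^(-30) ≡ 585 (mod 881).
Scan 193·585^i mod 881 for i = 0, 1, …:
  i=0: 193   i=1: 137   i=2: 855   i=3: 648
  i=4: 250   i=5: 4   i=6: 578   i=7: 707
  i=8: 406   i=9: 521
Match at i=9, j=24: x = 9·30 + 24 = 294.

294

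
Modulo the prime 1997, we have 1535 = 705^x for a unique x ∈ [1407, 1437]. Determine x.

1417

Compute 705^1407 mod 1997 = 1661, then multiply by 705 repeatedly:
  705^1407=1661  705^1408=763  705^1409=722  705^1410=1772  705^1411=1135
  705^1412=1375  705^1413=830  705^1414=29  705^1415=475  705^1416=1376
  705^1417=1535
Found 1535 at exponent 1417.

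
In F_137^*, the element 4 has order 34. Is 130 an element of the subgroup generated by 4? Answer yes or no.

no

130 ∈ ⟨4⟩ iff 130^34 ≡ 1 (mod 137), since |⟨4⟩| = 34.
130^34 mod 137 = 136.
Since 136 ≠ 1, 130 does not lie in the subgroup.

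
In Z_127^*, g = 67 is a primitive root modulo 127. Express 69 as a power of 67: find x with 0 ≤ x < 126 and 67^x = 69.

Baby-step giant-step with m = ceil(sqrt(126)) = 12.
Baby table (67^j mod 127 for j=0..11):
  0:1  1:67  2:44  3:27  4:31  5:45  6:94  7:75
  8:72  9:125  10:120  11:39
Giant step factor: 67^(-12) ≡ 87 (mod 127).
Scan 69·87^i mod 127 for i = 0, 1, …:
  i=0: 69   i=1: 34   i=2: 37   i=3: 44
Match at i=3, j=2: x = 3·12 + 2 = 38.

38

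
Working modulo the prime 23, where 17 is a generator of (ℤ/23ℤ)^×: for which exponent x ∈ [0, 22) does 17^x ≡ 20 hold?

7

Successive powers of 17 modulo 23:
  17^0=1  17^1=17  17^2=13  17^3=14  17^4=8  17^5=21
  17^6=12  17^7=20
So 17^7 ≡ 20 (mod 23), giving x = 7.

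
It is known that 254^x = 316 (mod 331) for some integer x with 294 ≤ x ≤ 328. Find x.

294

Compute 254^294 mod 331 = 316, then multiply by 254 repeatedly:
  254^294=316
Found 316 at exponent 294.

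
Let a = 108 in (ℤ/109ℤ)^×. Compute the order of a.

2

The order of 108 must divide p − 1 = 108 = 2^2 · 3^3.
Divisors: 1, 2, 3, 4, 6, 9, 12, 18, 27, 36, 54, 108.
Check each in increasing order: 108^1 ≡ 108;  108^2 ≡ 1.
Smallest exponent giving 1 is 2.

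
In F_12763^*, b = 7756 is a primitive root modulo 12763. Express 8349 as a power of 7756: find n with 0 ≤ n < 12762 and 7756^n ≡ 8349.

Baby-step giant-step with m = ceil(sqrt(12762)) = 113.
Baby table (7756^j mod 12763 for j=0..112):
  0:1  1:7756  2:3517  3:3321  4:1942  5:1812  6:1809  7:4067
  8:6279  9:9079  10:3253  11:10580  12:5153  13:5715  14:12404  15:10693
  16:934  17:7483  18:4787  19:405  20:1482  21:7692  22:4890  23:7967
  24:6369  25:5154  26:708  27:3158  28:1251  29:2876  30:9295  31:6596
  32:4472  33:7761  34:4008  35:8143  36:5784  37:11522  38:10869  39:349
  40:1088  41:2185  42:10359  43:1319  44:7001  45:5954  46:2690  47:8898
  48:3347  49:12153  50:3913  51:11577  52:3507  53:2339  54:5061  55:6891
  56:7915  57:11473  58:952  59:6698  60:4278  61:9131  62:10912  63:2019
  64:11926  65:4595  66:4524  67:2657  68:8210  69:2153  70:4664  71:3642
  72:2833  73:7625  74:8521  75:2062  76:833  77:2670  78:6934  79:9585
  80:9548  81:3362  82:863  83:5616  84:10340  85:7111  86:3993  87:6670
  88:4081  89:12759  90:7265  91:11458  92:12242  93:4995  94:5515  95:5527
  96:9258  97:410  98:1973  99:12514  100:8732  101:4914  102:2666  103:1436
  104:8280  105:9027  106:8357  107:6378  108:11143  109:6835  110:7521  111:5966
  112:6421
Giant step factor: 7756^(-113) ≡ 5871 (mod 12763).
Scan 8349·5871^i mod 12763 for i = 0, 1, …:
  i=0: 8349   i=1: 7059   i=2: 1928   i=3: 11270
  i=4: 2778   i=5: 11287   i=6: 481   i=7: 3328
  i=8: 11298   i=9: 1247     …   i=110: 8205
  i=111: 3993
Match at i=111, j=86: n = 111·113 + 86 = 12629.

12629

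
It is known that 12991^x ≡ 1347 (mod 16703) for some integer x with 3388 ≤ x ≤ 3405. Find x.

3394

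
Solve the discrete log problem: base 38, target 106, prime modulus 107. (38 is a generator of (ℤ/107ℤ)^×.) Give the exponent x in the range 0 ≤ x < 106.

Baby-step giant-step with m = ceil(sqrt(106)) = 11.
Baby table (38^j mod 107 for j=0..10):
  0:1  1:38  2:53  3:88  4:27  5:63  6:40  7:22
  8:87  9:96  10:10
Giant step factor: 38^(-11) ≡ 78 (mod 107).
Scan 106·78^i mod 107 for i = 0, 1, …:
  i=0: 106   i=1: 29   i=2: 15   i=3: 100
  i=4: 96
Match at i=4, j=9: x = 4·11 + 9 = 53.

53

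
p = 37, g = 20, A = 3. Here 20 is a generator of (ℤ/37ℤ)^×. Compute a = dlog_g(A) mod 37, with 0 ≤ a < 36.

Successive powers of 20 modulo 37:
  20^0=1  20^1=20  20^2=30  20^3=8  20^4=12  20^5=18
  20^6=27  20^7=22  20^8=33  20^9=31  20^10=28  20^11=5
  20^12=26  20^13=2  20^14=3
So 20^14 ≡ 3 (mod 37), giving a = 14.

14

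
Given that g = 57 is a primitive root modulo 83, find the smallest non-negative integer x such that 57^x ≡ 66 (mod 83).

27

Baby-step giant-step with m = ceil(sqrt(82)) = 10.
Baby table (57^j mod 83 for j=0..9):
  0:1  1:57  2:12  3:20  4:61  5:74  6:68  7:58
  8:69  9:32
Giant step factor: 57^(-10) ≡ 41 (mod 83).
Scan 66·41^i mod 83 for i = 0, 1, …:
  i=0: 66   i=1: 50   i=2: 58
Match at i=2, j=7: x = 2·10 + 7 = 27.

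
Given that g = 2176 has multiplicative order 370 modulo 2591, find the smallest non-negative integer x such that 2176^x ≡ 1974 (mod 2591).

256

Baby-step giant-step with m = ceil(sqrt(370)) = 20.
Baby table (2176^j mod 2591 for j=0..19):
  0:1  1:2176  2:1219  3:1951  4:1318  5:2322  6:222  7:1146
  8:1154  9:425  10:2404  11:2466  12:55  13:494  14:2270  15:1074
  16:2533  17:751  18:1846  19:846
Giant step factor: 2176^(-20) ≡ 409 (mod 2591).
Scan 1974·409^i mod 2591 for i = 0, 1, …:
  i=0: 1974   i=1: 1565   i=2: 108   i=3: 125
  i=4: 1896   i=5: 755   i=6: 466   i=7: 1451
  i=8: 120   i=9: 2442   i=10: 1243   i=11: 551
  i=12: 2533
Match at i=12, j=16: x = 12·20 + 16 = 256.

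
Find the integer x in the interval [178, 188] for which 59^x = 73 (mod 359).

178

Compute 59^178 mod 359 = 73, then multiply by 59 repeatedly:
  59^178=73
Found 73 at exponent 178.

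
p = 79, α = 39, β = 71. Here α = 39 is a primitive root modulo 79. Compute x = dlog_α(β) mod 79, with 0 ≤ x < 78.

75

Baby-step giant-step with m = ceil(sqrt(78)) = 9.
Baby table (39^j mod 79 for j=0..8):
  0:1  1:39  2:20  3:69  4:5  5:37  6:21  7:29
  8:25
Giant step factor: 39^(-9) ≡ 41 (mod 79).
Scan 71·41^i mod 79 for i = 0, 1, …:
  i=0: 71   i=1: 67   i=2: 61   i=3: 52
  i=4: 78   i=5: 38   i=6: 57   i=7: 46
  i=8: 69
Match at i=8, j=3: x = 8·9 + 3 = 75.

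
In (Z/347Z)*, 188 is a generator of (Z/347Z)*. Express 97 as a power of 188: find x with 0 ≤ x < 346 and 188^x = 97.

27

Successive powers of 188 modulo 347:
  188^0=1  188^1=188  188^2=297  188^3=316  188^4=71  188^5=162
  188^6=267  188^7=228  188^8=183  188^9=51  188^10=219  188^11=226
  188^12=154  188^13=151  188^14=281  188^15=84  188^16=177  188^17=311
  188^18=172  188^19=65  188^20=75  188^21=220  188^22=67  188^23=104
  188^24=120  188^25=5  188^26=246  188^27=97
So 188^27 ≡ 97 (mod 347), giving x = 27.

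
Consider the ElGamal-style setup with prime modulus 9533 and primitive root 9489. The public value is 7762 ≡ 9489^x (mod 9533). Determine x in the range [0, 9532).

Baby-step giant-step with m = ceil(sqrt(9532)) = 98.
Baby table (9489^j mod 9533 for j=0..97):
  0:1  1:9489  2:1936  3:613  4:1627  5:4676  6:3982  7:5919
  8:6488  9:518  10:5807  11:1883  12:2945  13:3882  14:786  15:3548
  16:5949  17:5168  18:1400  19:5131  20:3028  21:230  22:8946  23:6762
  24:7528  25:2423  26:7784  27:692  28:7684  29:5092  30:4744  31:990
  32:4105  33:507  34:6291  35:9186  36:5735  37:5051  38:6548  39:7411
  40:7571  41:531  42:5235  43:7985  44:1381  45:5967  46:4376  47:7649
  48:6632  49:3715  50:8134  51:4358  52:8441  53:383  54:2214  55:7447
  56:5987  57:3496  58:8237  59:9359  60:7656  61:6324  62:7734  63:2892
  64:6214  65:3041  66:9191  67:5515  68:5198  69:80  70:6013  71:2352
  72:1375  73:6231  74:2293  75:3971  76:6403  77:4258  78:3308  79:6976
  80:7645  81:6808  82:5504  83:5682  84:7383  85:8803  86:3521  87:7137
  88:561  89:3915  90:8867  91:705  92:7112  93:1661  94:3180  95:3075
  96:7695  97:4608
Giant step factor: 9489^(-98) ≡ 4936 (mod 9533).
Scan 7762·4936^i mod 9533 for i = 0, 1, …:
  i=0: 7762   i=1: 105   i=2: 3498   i=3: 1865
  i=4: 6295   i=5: 4073   i=6: 8764   i=7: 7883
  i=8: 6315   i=9: 7463     …   i=60: 4390
  i=61: 531
Match at i=61, j=41: x = 61·98 + 41 = 6019.

6019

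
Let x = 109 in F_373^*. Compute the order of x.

31

The order of 109 must divide p − 1 = 372 = 2^2 · 3 · 31.
Divisors: 1, 2, 3, 4, 6, 12, 31, 62, 93, 124, 186, 372.
Check each in increasing order: 109^1 ≡ 109;  109^2 ≡ 318;  109^3 ≡ 346;  109^4 ≡ 41;  109^6 ≡ 356;  109^12 ≡ 289;  109^31 ≡ 1.
Smallest exponent giving 1 is 31.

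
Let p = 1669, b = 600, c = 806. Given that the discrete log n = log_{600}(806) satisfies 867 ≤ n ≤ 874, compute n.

873

Compute 600^867 mod 1669 = 1453, then multiply by 600 repeatedly:
  600^867=1453  600^868=582  600^869=379  600^870=416  600^871=919
  600^872=630  600^873=806
Found 806 at exponent 873.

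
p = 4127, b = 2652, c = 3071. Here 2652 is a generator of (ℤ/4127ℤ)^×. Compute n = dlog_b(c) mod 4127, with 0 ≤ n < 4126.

3619

Baby-step giant-step with m = ceil(sqrt(4126)) = 65.
Baby table (2652^j mod 4127 for j=0..64):
  0:1  1:2652  2:696  3:1023  4:1557  5:2164  6:2398  7:3916
  8:1700  9:1716  10:2878  11:1633  12:1493  13:1643  14:3251  15:349
  16:1100  17:3538  18:2105  19:2756  20:4122  21:3248  22:647  23:3139
  24:469  25:1561  26:391  27:1055  28:3881  29:3801  30:2118  31:89
  32:789  33:39  34:253  35:2382  36:2754  37:2945  38:1856  39:2728
  40:25  41:268  42:892  43:813  44:1782  45:449  46:2172  47:2979
  48:1230  49:1630  50:1791  51:3682  52:182  53:3932  54:2862  55:471
  56:2738  57:1783  58:3101  59:2868  60:4002  61:2787  62:3794  63:62
  64:3471
Giant step factor: 2652^(-65) ≡ 3388 (mod 4127).
Scan 3071·3388^i mod 4127 for i = 0, 1, …:
  i=0: 3071   i=1: 381   i=2: 3204   i=3: 1142
  i=4: 2097   i=5: 2069   i=6: 2126   i=7: 1273
  i=8: 209   i=9: 2375     …   i=54: 2600
  i=55: 1782
Match at i=55, j=44: n = 55·65 + 44 = 3619.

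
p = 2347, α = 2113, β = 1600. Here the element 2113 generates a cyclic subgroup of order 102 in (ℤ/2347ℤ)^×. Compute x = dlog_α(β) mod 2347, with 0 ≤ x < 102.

70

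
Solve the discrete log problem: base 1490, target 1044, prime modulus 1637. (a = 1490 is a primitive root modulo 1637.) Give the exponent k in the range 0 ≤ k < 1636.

1442

Baby-step giant-step with m = ceil(sqrt(1636)) = 41.
Baby table (1490^j mod 1637 for j=0..40):
  0:1  1:1490  2:328  3:894  4:1179  5:209  6:380  7:1435
  8:228  9:861  10:1119  11:844  12:344  13:179  14:1516  15:1417
  16:1237  17:1505  18:1397  19:903  20:1493  21:1524  22:241  23:587
  24:472  25:1007  26:938  27:1259  28:1545  29:428  30:927  31:1239
  32:1211  33:416  34:1054  35:577  36:305  37:1001  38:183  39:928
  40:1092
Giant step factor: 1490^(-41) ≡ 451 (mod 1637).
Scan 1044·451^i mod 1637 for i = 0, 1, …:
  i=0: 1044   i=1: 1025   i=2: 641   i=3: 979
  i=4: 1176   i=5: 1625   i=6: 1136   i=7: 1592
  i=8: 986   i=9: 1059     …   i=34: 152
  i=35: 1435
Match at i=35, j=7: k = 35·41 + 7 = 1442.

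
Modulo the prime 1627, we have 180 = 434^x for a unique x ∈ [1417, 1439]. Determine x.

1435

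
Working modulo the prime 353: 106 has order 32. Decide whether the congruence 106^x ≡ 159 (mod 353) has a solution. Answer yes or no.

no

159 ∈ ⟨106⟩ iff 159^32 ≡ 1 (mod 353), since |⟨106⟩| = 32.
159^32 mod 353 = 185.
Since 185 ≠ 1, 159 does not lie in the subgroup.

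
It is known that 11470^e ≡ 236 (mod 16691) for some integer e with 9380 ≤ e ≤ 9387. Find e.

9387

Compute 11470^9380 mod 16691 = 12349, then multiply by 11470 repeatedly:
  11470^9380=12349  11470^9381=3204  11470^9382=12989  11470^9383=16655  11470^9384=4355
  11470^9385=12378  11470^9386=2014  11470^9387=236
Found 236 at exponent 9387.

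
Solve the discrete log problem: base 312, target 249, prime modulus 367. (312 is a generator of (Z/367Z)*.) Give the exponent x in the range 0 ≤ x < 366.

Baby-step giant-step with m = ceil(sqrt(366)) = 20.
Baby table (312^j mod 367 for j=0..19):
  0:1  1:312  2:89  3:243  4:214  5:341  6:329  7:255
  8:288  9:308  10:309  11:254  12:343  13:219  14:66  15:40
  16:2  17:257  18:178  19:119
Giant step factor: 312^(-20) ≡ 361 (mod 367).
Scan 249·361^i mod 367 for i = 0, 1, …:
  i=0: 249   i=1: 341
Match at i=1, j=5: x = 1·20 + 5 = 25.

25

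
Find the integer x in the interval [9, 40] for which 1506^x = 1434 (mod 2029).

24

Compute 1506^9 mod 2029 = 339, then multiply by 1506 repeatedly:
  1506^9=339  1506^10=1255  1506^11=1031  1506^12=501  1506^13=1747
  1506^14=1398  1506^15=1315  1506^16=86  1506^17=1689  1506^18=1297
  1506^19=1384  1506^20=521  1506^21=1432  1506^22=1794  1506^23=1165
  1506^24=1434
Found 1434 at exponent 24.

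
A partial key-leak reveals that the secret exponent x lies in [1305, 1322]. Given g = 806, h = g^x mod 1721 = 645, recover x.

1311

Compute 806^1305 mod 1721 = 423, then multiply by 806 repeatedly:
  806^1305=423  806^1306=180  806^1307=516  806^1308=1135  806^1309=959
  806^1310=225  806^1311=645
Found 645 at exponent 1311.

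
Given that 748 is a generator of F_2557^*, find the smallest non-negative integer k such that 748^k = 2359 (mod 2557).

Baby-step giant-step with m = ceil(sqrt(2556)) = 51.
Baby table (748^j mod 2557 for j=0..50):
  0:1  1:748  2:2078  3:2245  4:1868  5:1142  6:178  7:180
  8:1676  9:718  10:94  11:1273  12:1000  13:1356  14:1716  15:2511
  16:1390  17:1578  18:1567  19:1010  20:1165  21:2040  22:1948  23:2171
  24:213  25:790  26:253  27:26  28:1549  29:331  30:2116  31:2542
  32:1565  33:2071  34:2123  35:107  36:769  37:2444  38:2414  39:430
  40:2015  41:1147  42:1361  43:342  44:116  45:2387  46:690  47:2163
  48:1900  49:2065  50:192
Giant step factor: 748^(-51) ≡ 983 (mod 2557).
Scan 2359·983^i mod 2557 for i = 0, 1, …:
  i=0: 2359   i=1: 2255   i=2: 2303   i=3: 904
  i=4: 1353   i=5: 359   i=6: 31   i=7: 2346
  i=8: 2261   i=9: 530   i=10: 1919   i=11: 1868
Match at i=11, j=4: k = 11·51 + 4 = 565.

565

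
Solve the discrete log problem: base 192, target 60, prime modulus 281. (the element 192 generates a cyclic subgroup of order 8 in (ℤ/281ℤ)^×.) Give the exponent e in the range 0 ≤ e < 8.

3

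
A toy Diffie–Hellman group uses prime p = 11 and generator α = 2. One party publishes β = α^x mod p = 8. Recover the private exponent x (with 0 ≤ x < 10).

3

Successive powers of 2 modulo 11:
  2^0=1  2^1=2  2^2=4  2^3=8
So 2^3 ≡ 8 (mod 11), giving x = 3.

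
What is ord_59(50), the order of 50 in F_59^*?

58

The order of 50 must divide p − 1 = 58 = 2 · 29.
Divisors: 1, 2, 29, 58.
Check each in increasing order: 50^1 ≡ 50;  50^2 ≡ 22;  50^29 ≡ 58;  50^58 ≡ 1.
Smallest exponent giving 1 is 58.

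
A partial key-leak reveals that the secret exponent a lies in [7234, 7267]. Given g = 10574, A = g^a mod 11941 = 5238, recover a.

7252

Compute 10574^7234 mod 11941 = 2308, then multiply by 10574 repeatedly:
  10574^7234=2308  10574^7235=9329  10574^7236=245  10574^7237=11374  10574^7238=10865
  10574^7239=2149  10574^7240=11744  10574^7241=6597  10574^7242=9297  10574^7243=8166
  10574^7244=1913  10574^7245=8  10574^7246=1005  10574^7247=11321  10574^7248=11670
  10574^7249=286  10574^7250=3091  10574^7251=1717  10574^7252=5238
Found 5238 at exponent 7252.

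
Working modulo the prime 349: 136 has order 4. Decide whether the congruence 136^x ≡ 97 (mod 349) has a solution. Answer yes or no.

no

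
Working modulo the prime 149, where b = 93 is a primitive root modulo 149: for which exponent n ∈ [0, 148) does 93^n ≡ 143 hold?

94

Baby-step giant-step with m = ceil(sqrt(148)) = 13.
Baby table (93^j mod 149 for j=0..12):
  0:1  1:93  2:7  3:55  4:49  5:87  6:45  7:13
  8:17  9:91  10:119  11:41  12:88
Giant step factor: 93^(-13) ≡ 27 (mod 149).
Scan 143·27^i mod 149 for i = 0, 1, …:
  i=0: 143   i=1: 136   i=2: 96   i=3: 59
  i=4: 103   i=5: 99   i=6: 140   i=7: 55
Match at i=7, j=3: n = 7·13 + 3 = 94.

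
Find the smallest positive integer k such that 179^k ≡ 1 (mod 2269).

1134

The order of 179 must divide p − 1 = 2268 = 2^2 · 3^4 · 7.
Divisors: 1, 2, 3, 4, 6, 7, 9, 12, 14, 18, 21, 27, 28, 36, 42, 54, 63, 81, 84, 108, 126, 162, 189, 252, 324, 378, 567, 756, 1134, 2268.
Check each in increasing order: 179^1 ≡ 179;  179^2 ≡ 275;  179^3 ≡ 1576;  179^4 ≡ 748;  179^6 ≡ 1490;  179^7 ≡ 1237;  179^9 ≡ 2094;  179^12 ≡ 1018;  179^14 ≡ 863;  179^18 ≡ 1128;  179^21 ≡ 1101;  179^27 ≡ 3;  179^28 ≡ 537;  179^36 ≡ 1744;  179^42 ≡ 555;  179^54 ≡ 9;  179^63 ≡ 694;  179^81 ≡ 27;  179^84 ≡ 1710;  179^108 ≡ 81;  179^126 ≡ 608;  179^162 ≡ 729;  179^189 ≡ 2187;  179^252 ≡ 2086;  179^324 ≡ 495;  179^378 ≡ 2186;  179^567 ≡ 2268;  179^756 ≡ 82;  179^1134 ≡ 1.
Smallest exponent giving 1 is 1134.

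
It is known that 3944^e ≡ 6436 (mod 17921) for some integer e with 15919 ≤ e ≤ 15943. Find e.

Compute 3944^15919 mod 17921 = 6436, then multiply by 3944 repeatedly:
  3944^15919=6436
Found 6436 at exponent 15919.

15919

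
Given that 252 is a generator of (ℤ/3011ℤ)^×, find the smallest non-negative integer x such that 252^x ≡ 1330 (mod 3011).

1895

Baby-step giant-step with m = ceil(sqrt(3010)) = 55.
Baby table (252^j mod 3011 for j=0..54):
  0:1  1:252  2:273  3:2554  4:2265  5:1701  6:1090  7:679
  8:2492  9:1696  10:2841  11:2325  12:1766  13:2415  14:358  15:2897
  16:1382  17:1999  18:911  19:736  20:1801  21:2202  22:880  23:1957
  24:2371  25:1314  26:2929  27:413  28:1702  29:1342  30:952  31:2035
  32:950  33:1531  34:404  35:2445  36:1896  37:2054  38:2727  39:696
  40:754  41:315  42:1094  43:1687  44:573  45:2879  46:2868  47:96
  48:104  49:2120  50:1293  51:648  52:702  53:2266  54:1953
Giant step factor: 252^(-55) ≡ 2768 (mod 3011).
Scan 1330·2768^i mod 3011 for i = 0, 1, …:
  i=0: 1330   i=1: 1998   i=2: 2268   i=3: 2900
  i=4: 2885   i=5: 508   i=6: 7   i=7: 1310
  i=8: 836   i=9: 1600     …   i=33: 2448
  i=34: 1314
Match at i=34, j=25: x = 34·55 + 25 = 1895.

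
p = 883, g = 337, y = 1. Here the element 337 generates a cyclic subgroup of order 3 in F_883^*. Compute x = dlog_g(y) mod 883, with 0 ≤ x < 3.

Successive powers of 337 modulo 883:
  337^0=1
So 337^0 ≡ 1 (mod 883), giving x = 0.

0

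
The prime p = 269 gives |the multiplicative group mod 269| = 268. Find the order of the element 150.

The order of 150 must divide p − 1 = 268 = 2^2 · 67.
Divisors: 1, 2, 4, 67, 134, 268.
Check each in increasing order: 150^1 ≡ 150;  150^2 ≡ 173;  150^4 ≡ 70;  150^67 ≡ 268;  150^134 ≡ 1.
Smallest exponent giving 1 is 134.

134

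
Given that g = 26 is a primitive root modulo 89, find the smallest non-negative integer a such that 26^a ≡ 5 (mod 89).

Baby-step giant-step with m = ceil(sqrt(88)) = 10.
Baby table (26^j mod 89 for j=0..9):
  0:1  1:26  2:53  3:43  4:50  5:54  6:69  7:14
  8:8  9:30
Giant step factor: 26^(-10) ≡ 72 (mod 89).
Scan 5·72^i mod 89 for i = 0, 1, …:
  i=0: 5   i=1: 4   i=2: 21   i=3: 88
  i=4: 17   i=5: 67   i=6: 18   i=7: 50
Match at i=7, j=4: a = 7·10 + 4 = 74.

74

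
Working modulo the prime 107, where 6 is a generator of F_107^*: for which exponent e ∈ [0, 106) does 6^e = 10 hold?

38

Baby-step giant-step with m = ceil(sqrt(106)) = 11.
Baby table (6^j mod 107 for j=0..10):
  0:1  1:6  2:36  3:2  4:12  5:72  6:4  7:24
  8:37  9:8  10:48
Giant step factor: 6^(-11) ≡ 94 (mod 107).
Scan 10·94^i mod 107 for i = 0, 1, …:
  i=0: 10   i=1: 84   i=2: 85   i=3: 72
Match at i=3, j=5: e = 3·11 + 5 = 38.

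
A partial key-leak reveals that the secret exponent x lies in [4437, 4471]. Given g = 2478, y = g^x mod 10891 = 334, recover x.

4460

Compute 2478^4437 mod 10891 = 3251, then multiply by 2478 repeatedly:
  2478^4437=3251  2478^4438=7529  2478^4439=579  2478^4440=8041  2478^4441=5959
  2478^4442=9097  2478^4443=8887  2478^4444=384  2478^4445=4035  2478^4446=792
  2478^4447=2196  2478^4448=7079  2478^4449=7252  2478^4450=306  2478^4451=6789
  2478^4452=7438  2478^4453=3792  2478^4454=8534  2478^4455=7821  2478^4456=5349
  2478^4457=475  2478^4458=822  2478^4459=299  2478^4460=334
Found 334 at exponent 4460.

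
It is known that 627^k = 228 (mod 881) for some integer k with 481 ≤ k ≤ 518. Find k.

Compute 627^481 mod 881 = 818, then multiply by 627 repeatedly:
  627^481=818  627^482=144  627^483=426  627^484=159  627^485=140
  627^486=561  627^487=228
Found 228 at exponent 487.

487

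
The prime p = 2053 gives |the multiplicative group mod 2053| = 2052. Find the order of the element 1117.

The order of 1117 must divide p − 1 = 2052 = 2^2 · 3^3 · 19.
Divisors: 1, 2, 3, 4, 6, 9, 12, 18, 19, 27, 36, 38, 54, 57, 76, 108, 114, 171, 228, 342, 513, 684, 1026, 2052.
Check each in increasing order: 1117^1 ≡ 1117;  1117^2 ≡ 1518;  1117^3 ≡ 1881;  1117^4 ≡ 858;  1117^6 ≡ 842;  1117^9 ≡ 939;  1117^12 ≡ 679;  1117^18 ≡ 984;  1117^19 ≡ 773;  1117^27 ≡ 126;  1117^36 ≡ 1293;  1117^38 ≡ 106;  1117^54 ≡ 1505;  1117^57 ≡ 1871;  1117^76 ≡ 971;  1117^108 ≡ 566;  1117^114 ≡ 276;  1117^171 ≡ 1093;  1117^228 ≡ 215;  1117^342 ≡ 1856;  1117^513 ≡ 244;  1117^684 ≡ 1855;  1117^1026 ≡ 2052;  1117^2052 ≡ 1.
Smallest exponent giving 1 is 2052.

2052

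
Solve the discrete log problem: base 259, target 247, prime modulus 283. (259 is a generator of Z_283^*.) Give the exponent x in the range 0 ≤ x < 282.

275

Baby-step giant-step with m = ceil(sqrt(282)) = 17.
Baby table (259^j mod 283 for j=0..16):
  0:1  1:259  2:10  3:43  4:100  5:147  6:151  7:55
  8:95  9:267  10:101  11:123  12:161  13:98  14:195  15:131
  16:252
Giant step factor: 259^(-17) ≡ 221 (mod 283).
Scan 247·221^i mod 283 for i = 0, 1, …:
  i=0: 247   i=1: 251   i=2: 3   i=3: 97
  i=4: 212   i=5: 157   i=6: 171   i=7: 152
  i=8: 198   i=9: 176     …   i=15: 13
  i=16: 43
Match at i=16, j=3: x = 16·17 + 3 = 275.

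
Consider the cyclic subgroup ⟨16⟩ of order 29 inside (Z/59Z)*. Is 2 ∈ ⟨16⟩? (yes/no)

no

2 ∈ ⟨16⟩ iff 2^29 ≡ 1 (mod 59), since |⟨16⟩| = 29.
2^29 mod 59 = 58.
Since 58 ≠ 1, 2 does not lie in the subgroup.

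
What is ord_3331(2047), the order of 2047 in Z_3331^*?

3330

The order of 2047 must divide p − 1 = 3330 = 2 · 3^2 · 5 · 37.
Divisors: 1, 2, 3, 5, 6, 9, 10, 15, 18, 30, 37, 45, 74, 90, 111, 185, 222, 333, 370, 555, 666, 1110, 1665, 3330.
Check each in increasing order: 2047^1 ≡ 2047;  2047^2 ≡ 3142;  2047^3 ≡ 2844;  2047^5 ≡ 2106;  2047^6 ≡ 668;  2047^9 ≡ 1122;  2047^10 ≡ 1675;  2047^15 ≡ 21;  2047^18 ≡ 3097;  2047^30 ≡ 441;  2047^37 ≡ 713;  2047^45 ≡ 2599;  2047^74 ≡ 2057;  2047^90 ≡ 2864;  2047^111 ≡ 1001;  2047^185 ≡ 499;  2047^222 ≡ 2701;  2047^333 ≡ 2260;  2047^370 ≡ 2507;  2047^555 ≡ 1868;  2047^666 ≡ 1177;  2047^1110 ≡ 1867;  2047^1665 ≡ 3330;  2047^3330 ≡ 1.
Smallest exponent giving 1 is 3330.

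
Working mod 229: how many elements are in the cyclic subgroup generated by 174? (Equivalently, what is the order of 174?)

114

The order of 174 must divide p − 1 = 228 = 2^2 · 3 · 19.
Divisors: 1, 2, 3, 4, 6, 12, 19, 38, 57, 76, 114, 228.
Check each in increasing order: 174^1 ≡ 174;  174^2 ≡ 48;  174^3 ≡ 108;  174^4 ≡ 14;  174^6 ≡ 214;  174^12 ≡ 225;  174^19 ≡ 135;  174^38 ≡ 134;  174^57 ≡ 228;  174^76 ≡ 94;  174^114 ≡ 1.
Smallest exponent giving 1 is 114.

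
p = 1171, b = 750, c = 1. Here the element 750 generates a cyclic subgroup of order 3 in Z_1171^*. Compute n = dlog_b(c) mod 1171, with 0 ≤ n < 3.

Successive powers of 750 modulo 1171:
  750^0=1
So 750^0 ≡ 1 (mod 1171), giving n = 0.

0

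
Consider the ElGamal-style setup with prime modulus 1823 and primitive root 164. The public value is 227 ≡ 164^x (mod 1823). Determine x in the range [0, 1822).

1509

Baby-step giant-step with m = ceil(sqrt(1822)) = 43.
Baby table (164^j mod 1823 for j=0..42):
  0:1  1:164  2:1374  3:1107  4:1071  5:636  6:393  7:647
  8:374  9:1177  10:1613  11:197  12:1317  13:874  14:1142  15:1342
  16:1328  17:855  18:1672  19:758  20:348  21:559  22:526  23:583
  24:816  25:745  26:39  27:927  28:719  29:1244  30:1663  31:1105
  32:743  33:1534  34:2  35:328  36:925  37:391  38:319  39:1272
  40:786  41:1294  42:748
Giant step factor: 164^(-43) ≡ 642 (mod 1823).
Scan 227·642^i mod 1823 for i = 0, 1, …:
  i=0: 227   i=1: 1717   i=2: 1222   i=3: 634
  i=4: 499   i=5: 1333   i=6: 799   i=7: 695
  i=8: 1378   i=9: 521     …   i=34: 1748
  i=35: 1071
Match at i=35, j=4: x = 35·43 + 4 = 1509.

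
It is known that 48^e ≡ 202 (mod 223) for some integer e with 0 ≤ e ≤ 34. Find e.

22

Compute 48^0 mod 223 = 1, then multiply by 48 repeatedly:
  48^0=1  48^1=48  48^2=74  48^3=207  48^4=124
  48^5=154  48^6=33  48^7=23  48^8=212  48^9=141
  48^10=78  48^11=176  48^12=197  48^13=90  48^14=83
  48^15=193  48^16=121  48^17=10  48^18=34  48^19=71
  48^20=63  48^21=125  48^22=202
Found 202 at exponent 22.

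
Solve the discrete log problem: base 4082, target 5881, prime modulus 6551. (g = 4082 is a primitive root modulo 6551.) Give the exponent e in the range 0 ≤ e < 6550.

2447

Baby-step giant-step with m = ceil(sqrt(6550)) = 81.
Baby table (4082^j mod 6551 for j=0..80):
  0:1  1:4082  2:3531  3:1342  4:1408  5:2229  6:5990  7:2848
  8:4062  9:503  10:2783  11:772  12:273  13:716  14:966  15:6061
  16:4426  17:5825  18:4071  19:4486  20:1807  21:6299  22:6394  23:1124
  24:2468  25:5489  26:1678  27:3801  28:2914  29:4883  30:4264  31:6192
  32:1986  33:3265  34:2996  35:5506  36:5562  37:4869  38:6075  39:2615
  40:2851  41:3206  42:4545  43:258  44:4996  45:409  46:5584  47:2959
  48:5145  49:5935  50:1072  51:6387  52:5305  53:3955  54:2646  55:4924
  56:1300  57:290  58:4600  59:2034  60:2671  61:2158  62:4412  63:1085
  64:494  65:5351  66:1748  67:1297  68:1146  69:558  70:4559  71:4998
  72:2022  73:6095  74:5643  75:1410  76:3842  77:6501  78:5532  79:327
  80:4961
Giant step factor: 4082^(-81) ≡ 3029 (mod 6551).
Scan 5881·3029^i mod 6551 for i = 0, 1, …:
  i=0: 5881   i=1: 1380   i=2: 482   i=3: 5656
  i=4: 1159   i=5: 5826   i=6: 5111   i=7: 1206
  i=8: 4067   i=9: 3063     …   i=29: 6049
  i=30: 5825
Match at i=30, j=17: e = 30·81 + 17 = 2447.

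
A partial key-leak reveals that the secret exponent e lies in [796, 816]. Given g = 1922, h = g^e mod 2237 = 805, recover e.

803

Compute 1922^796 mod 2237 = 993, then multiply by 1922 repeatedly:
  1922^796=993  1922^797=385  1922^798=1760  1922^799=376  1922^800=121
  1922^801=2151  1922^802=246  1922^803=805
Found 805 at exponent 803.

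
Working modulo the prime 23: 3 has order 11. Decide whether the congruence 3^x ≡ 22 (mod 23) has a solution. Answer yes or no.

no

⟨3⟩ has order 11; its elements mod 23 are {1, 2, 3, 4, 6, 8, 9, 12, 13, 16, 18}.
22 is not in this set.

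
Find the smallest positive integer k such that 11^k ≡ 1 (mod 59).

58

The order of 11 must divide p − 1 = 58 = 2 · 29.
Divisors: 1, 2, 29, 58.
Check each in increasing order: 11^1 ≡ 11;  11^2 ≡ 3;  11^29 ≡ 58;  11^58 ≡ 1.
Smallest exponent giving 1 is 58.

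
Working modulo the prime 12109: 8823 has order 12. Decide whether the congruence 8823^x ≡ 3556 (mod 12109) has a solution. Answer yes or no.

no

3556 ∈ ⟨8823⟩ iff 3556^12 ≡ 1 (mod 12109), since |⟨8823⟩| = 12.
3556^12 mod 12109 = 11339.
Since 11339 ≠ 1, 3556 does not lie in the subgroup.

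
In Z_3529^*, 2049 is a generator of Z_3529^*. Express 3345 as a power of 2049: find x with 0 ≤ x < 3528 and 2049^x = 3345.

1563

Baby-step giant-step with m = ceil(sqrt(3528)) = 60.
Baby table (2049^j mod 3529 for j=0..59):
  0:1  1:2049  2:2420  3:335  4:1789  5:2559  6:2826  7:2914
  8:3247  9:938  10:2186  11:813  12:149  13:1807  14:622  15:509
  16:1886  17:159  18:1123  19:119  20:330  21:2131  22:1046  23:1151
  24:1027  25:1039  26:924  27:1732  28:2223  29:2517  30:1464  31:86
  32:3293  33:3438  34:578  35:2107  36:1276  37:3064  38:45  39:451
  40:3030  41:959  42:2867  43:2227  44:126  45:557  46:1426  47:3391
  48:3087  49:1295  50:3176  51:148  52:3287  53:1731  54:174  55:97
  56:1129  57:1826  58:734  59:612
Giant step factor: 2049^(-60) ≡ 3035 (mod 3529).
Scan 3345·3035^i mod 3529 for i = 0, 1, …:
  i=0: 3345   i=1: 2671   i=2: 372   i=3: 3269
  i=4: 1396   i=5: 2060   i=6: 2241   i=7: 1052
  i=8: 2604   i=9: 1709     …   i=25: 878
  i=26: 335
Match at i=26, j=3: x = 26·60 + 3 = 1563.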